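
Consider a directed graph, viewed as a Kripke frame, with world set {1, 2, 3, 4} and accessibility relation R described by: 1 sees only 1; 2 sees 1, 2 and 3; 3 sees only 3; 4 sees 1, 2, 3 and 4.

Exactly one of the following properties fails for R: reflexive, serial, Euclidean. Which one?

Reflexive: yes — every world is R-related to itself.
Serial: yes — every world has a successor (e.g. 1 R 1).
Euclidean: no — 2 R 1 and 2 R 3, but not 1 R 3.
Only Euclidean fails.

Euclidean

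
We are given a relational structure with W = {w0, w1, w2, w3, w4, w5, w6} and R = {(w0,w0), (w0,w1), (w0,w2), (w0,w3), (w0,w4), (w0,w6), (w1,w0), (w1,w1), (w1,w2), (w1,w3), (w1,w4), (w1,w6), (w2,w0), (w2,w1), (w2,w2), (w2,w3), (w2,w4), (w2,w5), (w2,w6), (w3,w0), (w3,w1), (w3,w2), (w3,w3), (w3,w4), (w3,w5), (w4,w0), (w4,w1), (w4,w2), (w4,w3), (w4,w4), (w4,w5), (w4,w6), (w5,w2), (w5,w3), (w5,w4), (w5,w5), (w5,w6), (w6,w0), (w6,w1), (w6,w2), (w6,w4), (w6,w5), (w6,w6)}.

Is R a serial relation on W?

Serial: yes — every world has a successor (e.g. w0 R w0).

Yes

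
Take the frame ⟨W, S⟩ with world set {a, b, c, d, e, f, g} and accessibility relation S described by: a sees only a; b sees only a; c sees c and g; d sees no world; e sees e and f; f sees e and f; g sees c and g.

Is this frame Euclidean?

Yes

Euclidean: yes — any two successors of a common world are S-related.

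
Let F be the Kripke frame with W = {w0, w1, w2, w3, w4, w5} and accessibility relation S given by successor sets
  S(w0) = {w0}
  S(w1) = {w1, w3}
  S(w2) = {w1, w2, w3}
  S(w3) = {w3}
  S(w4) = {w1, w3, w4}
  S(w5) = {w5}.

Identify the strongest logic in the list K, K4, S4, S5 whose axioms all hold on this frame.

Transitive (axiom 4): yes — every two-step S-path is closed by a direct edge.
Reflexive (axiom T): yes — every world is S-related to itself.
Euclidean (axiom 5): no — w2 S w3 and w2 S w1, but not w3 S w1.
So F validates K, K4, S4; S5 would additionally require S to be Euclidean. The strongest is S4.

S4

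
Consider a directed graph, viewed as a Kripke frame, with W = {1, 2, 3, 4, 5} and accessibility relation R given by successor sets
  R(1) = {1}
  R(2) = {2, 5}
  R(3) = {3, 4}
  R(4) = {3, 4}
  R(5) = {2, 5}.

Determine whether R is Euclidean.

Yes

Euclidean: yes — any two successors of a common world are R-related.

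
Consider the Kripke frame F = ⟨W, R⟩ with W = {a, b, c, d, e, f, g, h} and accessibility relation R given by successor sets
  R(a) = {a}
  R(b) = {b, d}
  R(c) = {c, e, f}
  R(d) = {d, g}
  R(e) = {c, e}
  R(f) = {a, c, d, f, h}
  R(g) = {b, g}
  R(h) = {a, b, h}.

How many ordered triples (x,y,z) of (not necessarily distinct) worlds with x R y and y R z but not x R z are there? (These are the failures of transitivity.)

Enumerating: (b,d,g), (c,f,a), (c,f,d), (c,f,h), (d,g,b), (e,c,f), (f,c,e), (f,d,g), (f,h,b), (g,b,d), (h,b,d).

11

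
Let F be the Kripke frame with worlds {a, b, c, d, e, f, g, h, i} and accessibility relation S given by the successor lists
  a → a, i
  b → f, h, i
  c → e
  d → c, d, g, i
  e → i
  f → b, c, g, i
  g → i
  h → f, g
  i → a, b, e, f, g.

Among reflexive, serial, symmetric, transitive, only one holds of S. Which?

serial

Reflexive: no — b is not related to itself.
Serial: yes — every world has a successor (e.g. a S a).
Symmetric: no — b S h but not h S b.
Transitive: no — a S i and i S b, but not a S b.
Only serial holds.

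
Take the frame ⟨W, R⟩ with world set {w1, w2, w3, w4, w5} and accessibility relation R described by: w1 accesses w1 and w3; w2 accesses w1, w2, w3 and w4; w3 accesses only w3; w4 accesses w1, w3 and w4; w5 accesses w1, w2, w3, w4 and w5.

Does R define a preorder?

Yes

Reflexive: yes — every world is R-related to itself.
Transitive: yes — every two-step R-path is closed by a direct edge.
So R is a preorder.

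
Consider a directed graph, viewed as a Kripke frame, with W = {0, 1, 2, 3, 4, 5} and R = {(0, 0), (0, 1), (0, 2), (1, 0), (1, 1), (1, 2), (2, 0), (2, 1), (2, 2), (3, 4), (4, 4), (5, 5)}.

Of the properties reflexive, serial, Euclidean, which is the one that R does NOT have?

reflexive

Reflexive: no — 3 is not related to itself.
Serial: yes — every world has a successor (e.g. 0 R 0).
Euclidean: yes — any two successors of a common world are R-related.
Only reflexive fails.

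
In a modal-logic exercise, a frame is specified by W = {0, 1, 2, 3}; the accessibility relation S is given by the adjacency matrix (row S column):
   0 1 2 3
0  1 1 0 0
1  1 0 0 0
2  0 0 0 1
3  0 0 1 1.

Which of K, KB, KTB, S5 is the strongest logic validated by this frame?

Symmetric (axiom B): yes — every pair in S has its reverse in S.
Reflexive (axiom T): no — 1 is not related to itself.
Euclidean (axiom 5): no — 0 S 1 and 0 S 1, but not 1 S 1.
So F validates K, KB; KTB would additionally require S to be reflexive. The strongest is KB.

KB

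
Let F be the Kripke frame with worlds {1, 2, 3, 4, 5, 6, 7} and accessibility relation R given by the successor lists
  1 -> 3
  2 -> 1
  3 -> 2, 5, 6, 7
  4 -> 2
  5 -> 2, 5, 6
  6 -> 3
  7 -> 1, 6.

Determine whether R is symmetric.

Symmetric: no — 1 R 3 but not 3 R 1.

No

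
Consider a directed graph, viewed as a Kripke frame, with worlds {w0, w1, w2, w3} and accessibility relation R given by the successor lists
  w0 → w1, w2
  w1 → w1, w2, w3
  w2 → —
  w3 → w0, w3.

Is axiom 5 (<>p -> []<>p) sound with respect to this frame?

No

Axiom 5 corresponds to the accessibility relation being Euclidean.
Euclidean: no — w0 R w2 and w0 R w1, but not w2 R w1.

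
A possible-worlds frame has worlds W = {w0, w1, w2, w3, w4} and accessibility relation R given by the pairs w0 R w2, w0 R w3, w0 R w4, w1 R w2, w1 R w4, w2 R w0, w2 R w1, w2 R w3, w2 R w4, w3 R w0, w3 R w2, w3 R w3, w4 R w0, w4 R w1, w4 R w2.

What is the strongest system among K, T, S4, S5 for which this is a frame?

K

Reflexive (axiom T): no — w0 is not related to itself.
Transitive (axiom 4): no — w0 R w2 and w2 R w1, but not w0 R w1.
Euclidean (axiom 5): no — w0 R w3 and w0 R w4, but not w3 R w4.
So F validates K; T would additionally require R to be reflexive. The strongest is K.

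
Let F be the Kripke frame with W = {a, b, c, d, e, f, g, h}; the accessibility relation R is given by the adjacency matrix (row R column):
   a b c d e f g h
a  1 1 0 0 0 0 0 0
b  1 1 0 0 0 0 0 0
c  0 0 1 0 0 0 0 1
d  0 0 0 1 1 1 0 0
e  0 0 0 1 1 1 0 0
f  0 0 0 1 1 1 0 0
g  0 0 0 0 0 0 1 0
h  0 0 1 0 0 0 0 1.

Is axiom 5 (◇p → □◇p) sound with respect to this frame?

Yes

The schema 5 characterises exactly the Euclidean frames.
Euclidean: yes — any two successors of a common world are R-related.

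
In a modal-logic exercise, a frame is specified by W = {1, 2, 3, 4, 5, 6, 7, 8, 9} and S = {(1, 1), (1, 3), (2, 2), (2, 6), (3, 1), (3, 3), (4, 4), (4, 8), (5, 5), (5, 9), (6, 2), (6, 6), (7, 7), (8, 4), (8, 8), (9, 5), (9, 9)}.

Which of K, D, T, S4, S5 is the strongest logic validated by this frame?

Serial (axiom D): yes — every world has a successor (e.g. 1 S 1).
Reflexive (axiom T): yes — every world is S-related to itself.
Transitive (axiom 4): yes — every two-step S-path is closed by a direct edge.
Euclidean (axiom 5): yes — any two successors of a common world are S-related.
So F validates K, D, T, S4, S5. The strongest is S5.

S5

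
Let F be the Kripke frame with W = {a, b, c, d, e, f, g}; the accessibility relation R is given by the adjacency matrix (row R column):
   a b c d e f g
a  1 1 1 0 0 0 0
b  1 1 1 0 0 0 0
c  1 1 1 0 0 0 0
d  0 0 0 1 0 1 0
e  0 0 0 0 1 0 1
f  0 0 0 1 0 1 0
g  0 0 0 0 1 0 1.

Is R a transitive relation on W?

Yes

Transitive: yes — every two-step R-path is closed by a direct edge.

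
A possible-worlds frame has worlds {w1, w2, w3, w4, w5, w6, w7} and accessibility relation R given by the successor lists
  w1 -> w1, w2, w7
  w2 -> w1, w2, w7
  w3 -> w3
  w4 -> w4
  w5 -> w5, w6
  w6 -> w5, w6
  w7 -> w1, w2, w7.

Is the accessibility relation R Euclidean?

Euclidean: yes — any two successors of a common world are R-related.

Yes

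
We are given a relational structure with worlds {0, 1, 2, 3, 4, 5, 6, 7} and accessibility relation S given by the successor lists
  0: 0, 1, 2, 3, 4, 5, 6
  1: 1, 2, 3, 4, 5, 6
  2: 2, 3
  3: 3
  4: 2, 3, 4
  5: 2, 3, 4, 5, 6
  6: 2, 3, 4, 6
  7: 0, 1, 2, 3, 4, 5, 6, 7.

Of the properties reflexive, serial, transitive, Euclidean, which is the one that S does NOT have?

Reflexive: yes — every world is S-related to itself.
Serial: yes — every world has a successor (e.g. 0 S 0).
Transitive: yes — every two-step S-path is closed by a direct edge.
Euclidean: no — 0 S 2 and 0 S 1, but not 2 S 1.
Only Euclidean fails.

Euclidean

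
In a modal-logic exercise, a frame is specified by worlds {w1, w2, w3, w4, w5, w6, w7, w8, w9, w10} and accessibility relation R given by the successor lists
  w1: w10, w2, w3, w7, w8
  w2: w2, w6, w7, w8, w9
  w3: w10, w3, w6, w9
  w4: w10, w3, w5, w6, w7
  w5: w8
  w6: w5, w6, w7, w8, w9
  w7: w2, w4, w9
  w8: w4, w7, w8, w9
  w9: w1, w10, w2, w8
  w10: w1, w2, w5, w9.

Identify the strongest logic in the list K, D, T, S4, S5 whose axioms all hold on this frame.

Serial (axiom D): yes — every world has a successor (e.g. w1 R w10).
Reflexive (axiom T): no — w1 is not related to itself.
Transitive (axiom 4): no — w1 R w10 and w10 R w5, but not w1 R w5.
Euclidean (axiom 5): no — w1 R w10 and w1 R w3, but not w10 R w3.
So F validates K, D; T would additionally require R to be reflexive. The strongest is D.

D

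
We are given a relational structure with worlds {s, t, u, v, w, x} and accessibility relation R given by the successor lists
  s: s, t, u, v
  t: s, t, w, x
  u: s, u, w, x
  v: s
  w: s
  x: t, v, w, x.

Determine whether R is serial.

Serial: yes — every world has a successor (e.g. s R s).

Yes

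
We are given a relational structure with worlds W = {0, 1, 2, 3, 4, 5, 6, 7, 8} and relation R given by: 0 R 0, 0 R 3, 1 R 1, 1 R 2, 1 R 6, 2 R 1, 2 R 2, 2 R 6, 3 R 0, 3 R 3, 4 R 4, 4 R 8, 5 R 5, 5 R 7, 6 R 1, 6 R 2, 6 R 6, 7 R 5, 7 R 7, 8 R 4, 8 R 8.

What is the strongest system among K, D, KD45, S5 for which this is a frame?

S5

Serial (axiom D): yes — every world has a successor (e.g. 0 R 0).
Transitive (axiom 4): yes — every two-step R-path is closed by a direct edge.
Euclidean (axiom 5): yes — any two successors of a common world are R-related.
Reflexive (axiom T): yes — every world is R-related to itself.
So F validates K, D, KD45, S5. The strongest is S5.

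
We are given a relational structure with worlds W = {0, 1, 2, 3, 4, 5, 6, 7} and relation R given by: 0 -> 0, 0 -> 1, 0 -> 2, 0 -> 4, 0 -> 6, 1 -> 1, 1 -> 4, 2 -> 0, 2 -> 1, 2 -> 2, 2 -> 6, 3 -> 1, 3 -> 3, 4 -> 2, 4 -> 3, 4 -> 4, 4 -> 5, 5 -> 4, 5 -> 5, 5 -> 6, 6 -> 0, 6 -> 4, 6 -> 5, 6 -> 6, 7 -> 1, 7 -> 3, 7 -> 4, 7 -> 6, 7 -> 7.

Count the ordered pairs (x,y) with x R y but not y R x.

Enumerating: (0,1), (0,4), (1,4), (2,1), (2,6), (3,1), (4,2), (4,3), (6,4), (7,1), (7,3), (7,4), (7,6).

13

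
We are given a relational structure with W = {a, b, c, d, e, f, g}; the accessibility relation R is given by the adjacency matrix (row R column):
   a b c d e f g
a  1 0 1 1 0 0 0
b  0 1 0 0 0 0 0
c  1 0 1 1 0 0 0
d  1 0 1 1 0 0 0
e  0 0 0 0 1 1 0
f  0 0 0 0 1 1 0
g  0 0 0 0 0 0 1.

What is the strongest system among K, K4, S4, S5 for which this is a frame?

S5

Transitive (axiom 4): yes — every two-step R-path is closed by a direct edge.
Reflexive (axiom T): yes — every world is R-related to itself.
Euclidean (axiom 5): yes — any two successors of a common world are R-related.
So F validates K, K4, S4, S5. The strongest is S5.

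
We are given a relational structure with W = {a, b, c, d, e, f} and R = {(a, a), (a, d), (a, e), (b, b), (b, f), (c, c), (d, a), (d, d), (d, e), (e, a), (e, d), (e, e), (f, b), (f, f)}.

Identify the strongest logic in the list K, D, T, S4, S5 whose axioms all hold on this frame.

Serial (axiom D): yes — every world has a successor (e.g. a R a).
Reflexive (axiom T): yes — every world is R-related to itself.
Transitive (axiom 4): yes — every two-step R-path is closed by a direct edge.
Euclidean (axiom 5): yes — any two successors of a common world are R-related.
So F validates K, D, T, S4, S5. The strongest is S5.

S5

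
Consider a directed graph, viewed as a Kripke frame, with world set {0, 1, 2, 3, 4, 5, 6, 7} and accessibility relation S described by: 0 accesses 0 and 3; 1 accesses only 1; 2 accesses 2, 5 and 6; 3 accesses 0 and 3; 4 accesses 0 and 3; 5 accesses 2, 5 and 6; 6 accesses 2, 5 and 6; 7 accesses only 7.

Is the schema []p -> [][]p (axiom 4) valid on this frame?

Axiom 4 corresponds to the accessibility relation being transitive.
Transitive: yes — every two-step S-path is closed by a direct edge.

Yes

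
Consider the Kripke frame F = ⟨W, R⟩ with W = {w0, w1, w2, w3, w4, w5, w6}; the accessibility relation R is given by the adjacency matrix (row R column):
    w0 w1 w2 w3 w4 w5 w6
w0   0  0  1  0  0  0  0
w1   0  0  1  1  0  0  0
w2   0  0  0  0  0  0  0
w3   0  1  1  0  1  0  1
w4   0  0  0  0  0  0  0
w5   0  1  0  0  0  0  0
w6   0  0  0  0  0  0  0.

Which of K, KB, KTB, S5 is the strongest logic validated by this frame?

K

Symmetric (axiom B): no — w0 R w2 but not w2 R w0.
Reflexive (axiom T): no — w0 is not related to itself.
Euclidean (axiom 5): no — w1 R w2 and w1 R w3, but not w2 R w3.
So F validates K; KB would additionally require R to be symmetric. The strongest is K.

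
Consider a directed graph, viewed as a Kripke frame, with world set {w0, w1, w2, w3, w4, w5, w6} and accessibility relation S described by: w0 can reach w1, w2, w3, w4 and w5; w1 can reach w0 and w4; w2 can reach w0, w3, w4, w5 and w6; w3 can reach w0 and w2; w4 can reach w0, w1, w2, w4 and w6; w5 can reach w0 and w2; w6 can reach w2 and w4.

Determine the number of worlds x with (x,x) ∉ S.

6

Enumerating: w0, w1, w2, w3, w5, w6.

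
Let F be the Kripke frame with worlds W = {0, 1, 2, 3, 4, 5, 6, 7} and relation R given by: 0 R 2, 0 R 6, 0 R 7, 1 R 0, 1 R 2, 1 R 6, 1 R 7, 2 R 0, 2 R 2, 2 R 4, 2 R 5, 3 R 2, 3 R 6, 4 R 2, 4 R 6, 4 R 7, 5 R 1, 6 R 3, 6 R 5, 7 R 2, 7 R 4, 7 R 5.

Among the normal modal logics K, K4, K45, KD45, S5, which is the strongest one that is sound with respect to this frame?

K

Transitive (axiom 4): no — 0 R 2 and 2 R 4, but not 0 R 4.
Euclidean (axiom 5): no — 0 R 2 and 0 R 6, but not 2 R 6.
Serial (axiom D): yes — every world has a successor (e.g. 0 R 2).
Reflexive (axiom T): no — 0 is not related to itself.
So F validates K; K4 would additionally require R to be transitive. The strongest is K.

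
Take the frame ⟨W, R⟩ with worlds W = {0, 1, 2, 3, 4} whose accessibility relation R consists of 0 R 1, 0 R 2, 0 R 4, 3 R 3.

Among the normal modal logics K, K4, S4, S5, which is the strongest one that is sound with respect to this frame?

Transitive (axiom 4): yes — every two-step R-path is closed by a direct edge.
Reflexive (axiom T): no — 0 is not related to itself.
Euclidean (axiom 5): no — 0 R 1 and 0 R 2, but not 1 R 2.
So F validates K, K4; S4 would additionally require R to be reflexive. The strongest is K4.

K4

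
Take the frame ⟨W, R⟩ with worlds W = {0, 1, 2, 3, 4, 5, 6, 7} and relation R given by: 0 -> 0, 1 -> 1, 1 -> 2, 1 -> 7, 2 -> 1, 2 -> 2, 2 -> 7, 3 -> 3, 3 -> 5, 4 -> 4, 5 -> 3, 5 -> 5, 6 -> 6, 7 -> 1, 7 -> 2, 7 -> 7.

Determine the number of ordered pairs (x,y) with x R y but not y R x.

0

R is symmetric; there are no such tuples.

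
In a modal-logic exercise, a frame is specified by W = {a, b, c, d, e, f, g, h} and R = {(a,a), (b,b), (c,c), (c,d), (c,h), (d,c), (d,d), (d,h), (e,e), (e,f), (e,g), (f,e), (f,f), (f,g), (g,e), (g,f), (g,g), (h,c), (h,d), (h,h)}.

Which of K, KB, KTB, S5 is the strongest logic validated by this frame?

Symmetric (axiom B): yes — every pair in R has its reverse in R.
Reflexive (axiom T): yes — every world is R-related to itself.
Euclidean (axiom 5): yes — any two successors of a common world are R-related.
So F validates K, KB, KTB, S5. The strongest is S5.

S5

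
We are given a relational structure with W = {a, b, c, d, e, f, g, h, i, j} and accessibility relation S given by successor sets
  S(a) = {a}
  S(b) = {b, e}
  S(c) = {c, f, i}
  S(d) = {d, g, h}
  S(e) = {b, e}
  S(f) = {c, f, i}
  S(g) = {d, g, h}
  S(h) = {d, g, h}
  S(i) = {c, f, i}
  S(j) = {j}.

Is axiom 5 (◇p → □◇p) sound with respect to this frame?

Axiom 5 corresponds to the accessibility relation being Euclidean.
Euclidean: yes — any two successors of a common world are S-related.

Yes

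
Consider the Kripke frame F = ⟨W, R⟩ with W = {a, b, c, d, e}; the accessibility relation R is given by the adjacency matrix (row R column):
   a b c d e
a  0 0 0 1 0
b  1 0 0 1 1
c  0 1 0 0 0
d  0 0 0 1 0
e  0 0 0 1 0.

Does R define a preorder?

No

Reflexive: no — a is not related to itself.
Transitive: no — c R b and b R a, but not c R a.
So R is not a preorder.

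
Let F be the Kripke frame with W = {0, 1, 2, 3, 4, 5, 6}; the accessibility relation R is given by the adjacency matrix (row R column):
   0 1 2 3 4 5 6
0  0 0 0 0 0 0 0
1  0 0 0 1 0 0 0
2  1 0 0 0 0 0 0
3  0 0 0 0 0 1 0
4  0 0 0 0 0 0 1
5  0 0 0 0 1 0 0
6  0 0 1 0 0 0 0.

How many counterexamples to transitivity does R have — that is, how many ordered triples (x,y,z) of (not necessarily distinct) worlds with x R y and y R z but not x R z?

Enumerating: (1,3,5), (3,5,4), (4,6,2), (5,4,6), (6,2,0).

5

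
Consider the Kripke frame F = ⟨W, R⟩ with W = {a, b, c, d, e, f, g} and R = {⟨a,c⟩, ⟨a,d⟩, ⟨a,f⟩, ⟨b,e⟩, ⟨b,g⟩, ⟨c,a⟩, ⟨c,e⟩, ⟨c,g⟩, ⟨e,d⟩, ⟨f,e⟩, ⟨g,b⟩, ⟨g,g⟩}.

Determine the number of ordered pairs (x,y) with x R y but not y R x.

Enumerating: (a,d), (a,f), (b,e), (c,e), (c,g), (e,d), (f,e).

7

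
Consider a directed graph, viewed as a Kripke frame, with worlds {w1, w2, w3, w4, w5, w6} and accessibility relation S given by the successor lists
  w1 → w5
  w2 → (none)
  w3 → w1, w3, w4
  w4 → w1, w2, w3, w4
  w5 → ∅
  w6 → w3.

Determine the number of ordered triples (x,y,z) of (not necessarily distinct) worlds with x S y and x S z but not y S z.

13

Enumerating: (w1,w5,w5), (w3,w1,w1), (w3,w1,w3), (w3,w1,w4), (w4,w1,w1), (w4,w1,w2), (w4,w1,w3), (w4,w1,w4), (w4,w2,w1), (w4,w2,w2), (w4,w2,w3), (w4,w2,w4), (w4,w3,w2).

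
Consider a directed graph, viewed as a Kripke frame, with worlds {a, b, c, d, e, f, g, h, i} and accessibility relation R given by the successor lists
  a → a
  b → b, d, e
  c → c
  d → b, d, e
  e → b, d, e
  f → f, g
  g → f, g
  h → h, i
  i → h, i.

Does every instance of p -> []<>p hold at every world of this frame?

By correspondence theory, B is valid on a frame iff R is symmetric.
Symmetric: yes — every pair in R has its reverse in R.

Yes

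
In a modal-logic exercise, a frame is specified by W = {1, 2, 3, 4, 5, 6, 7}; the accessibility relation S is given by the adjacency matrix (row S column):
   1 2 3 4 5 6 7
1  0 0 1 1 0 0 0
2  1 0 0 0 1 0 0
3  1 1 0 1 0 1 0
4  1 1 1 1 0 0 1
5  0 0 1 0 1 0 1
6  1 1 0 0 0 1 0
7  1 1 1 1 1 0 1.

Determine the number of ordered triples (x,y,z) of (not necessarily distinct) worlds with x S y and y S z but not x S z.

28

Enumerating: (1,3,1), (1,3,2), (1,3,6), (1,4,1), (1,4,2), (1,4,7), (2,1,3), (2,1,4), (2,5,3), (2,5,7), (3,1,3), (3,2,5), … and 16 more.
Total: 28.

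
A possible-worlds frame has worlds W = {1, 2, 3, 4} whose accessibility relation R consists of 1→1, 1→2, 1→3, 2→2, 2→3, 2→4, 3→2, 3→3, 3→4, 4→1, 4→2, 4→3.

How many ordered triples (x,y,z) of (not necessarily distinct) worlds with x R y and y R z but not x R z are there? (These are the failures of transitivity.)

Enumerating: (1,2,4), (1,3,4), (2,4,1), (3,4,1), (4,2,4), (4,3,4).

6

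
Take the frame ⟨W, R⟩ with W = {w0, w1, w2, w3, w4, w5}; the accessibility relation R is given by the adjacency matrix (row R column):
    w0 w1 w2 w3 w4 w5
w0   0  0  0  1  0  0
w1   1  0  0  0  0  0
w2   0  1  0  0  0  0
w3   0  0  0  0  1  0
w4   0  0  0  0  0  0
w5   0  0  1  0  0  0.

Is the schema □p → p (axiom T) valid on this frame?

No

Axiom T corresponds to the accessibility relation being reflexive.
Reflexive: no — w0 is not related to itself.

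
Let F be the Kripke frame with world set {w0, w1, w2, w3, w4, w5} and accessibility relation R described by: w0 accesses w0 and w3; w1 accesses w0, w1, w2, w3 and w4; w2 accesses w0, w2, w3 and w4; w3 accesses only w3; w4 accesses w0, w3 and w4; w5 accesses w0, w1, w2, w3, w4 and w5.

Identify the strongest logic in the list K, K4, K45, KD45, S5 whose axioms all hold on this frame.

Transitive (axiom 4): yes — every two-step R-path is closed by a direct edge.
Euclidean (axiom 5): no — w1 R w0 and w1 R w2, but not w0 R w2.
Serial (axiom D): yes — every world has a successor (e.g. w0 R w0).
Reflexive (axiom T): yes — every world is R-related to itself.
So F validates K, K4; K45 would additionally require R to be Euclidean. The strongest is K4.

K4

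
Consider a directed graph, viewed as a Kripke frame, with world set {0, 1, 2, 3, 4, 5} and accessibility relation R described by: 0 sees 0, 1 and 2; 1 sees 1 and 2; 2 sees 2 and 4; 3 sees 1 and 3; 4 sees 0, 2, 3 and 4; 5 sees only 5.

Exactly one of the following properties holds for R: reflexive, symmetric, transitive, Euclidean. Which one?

reflexive

Reflexive: yes — every world is R-related to itself.
Symmetric: no — 0 R 1 but not 1 R 0.
Transitive: no — 0 R 2 and 2 R 4, but not 0 R 4.
Euclidean: no — 0 R 2 and 0 R 1, but not 2 R 1.
Only reflexive holds.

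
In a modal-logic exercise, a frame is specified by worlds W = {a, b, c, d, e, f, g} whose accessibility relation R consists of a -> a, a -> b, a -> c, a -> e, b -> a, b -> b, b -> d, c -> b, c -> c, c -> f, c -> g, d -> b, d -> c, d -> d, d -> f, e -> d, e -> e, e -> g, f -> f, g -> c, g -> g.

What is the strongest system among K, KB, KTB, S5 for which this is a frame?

K

Symmetric (axiom B): no — a R c but not c R a.
Reflexive (axiom T): yes — every world is R-related to itself.
Euclidean (axiom 5): no — a R b and a R c, but not b R c.
So F validates K; KB would additionally require R to be symmetric. The strongest is K.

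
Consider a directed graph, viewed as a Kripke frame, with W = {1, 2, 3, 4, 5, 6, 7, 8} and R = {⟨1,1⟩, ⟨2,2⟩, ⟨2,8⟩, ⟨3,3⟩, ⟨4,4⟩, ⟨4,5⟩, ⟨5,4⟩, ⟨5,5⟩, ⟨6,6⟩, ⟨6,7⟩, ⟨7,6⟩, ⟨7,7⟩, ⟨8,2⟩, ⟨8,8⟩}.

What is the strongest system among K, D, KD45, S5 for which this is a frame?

S5

Serial (axiom D): yes — every world has a successor (e.g. 1 R 1).
Transitive (axiom 4): yes — every two-step R-path is closed by a direct edge.
Euclidean (axiom 5): yes — any two successors of a common world are R-related.
Reflexive (axiom T): yes — every world is R-related to itself.
So F validates K, D, KD45, S5. The strongest is S5.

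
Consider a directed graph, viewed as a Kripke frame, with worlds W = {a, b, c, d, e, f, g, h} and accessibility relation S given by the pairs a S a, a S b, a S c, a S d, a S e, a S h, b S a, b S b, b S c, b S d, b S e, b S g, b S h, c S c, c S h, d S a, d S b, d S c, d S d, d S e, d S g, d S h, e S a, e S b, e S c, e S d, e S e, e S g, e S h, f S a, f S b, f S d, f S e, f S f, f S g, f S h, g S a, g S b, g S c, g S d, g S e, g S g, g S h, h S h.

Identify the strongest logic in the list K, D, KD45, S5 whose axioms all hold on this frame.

D

Serial (axiom D): yes — every world has a successor (e.g. a S a).
Transitive (axiom 4): no — a S b and b S g, but not a S g.
Euclidean (axiom 5): no — a S c and a S b, but not c S b.
Reflexive (axiom T): yes — every world is S-related to itself.
So F validates K, D; KD45 would additionally require S to be Euclidean and transitive. The strongest is D.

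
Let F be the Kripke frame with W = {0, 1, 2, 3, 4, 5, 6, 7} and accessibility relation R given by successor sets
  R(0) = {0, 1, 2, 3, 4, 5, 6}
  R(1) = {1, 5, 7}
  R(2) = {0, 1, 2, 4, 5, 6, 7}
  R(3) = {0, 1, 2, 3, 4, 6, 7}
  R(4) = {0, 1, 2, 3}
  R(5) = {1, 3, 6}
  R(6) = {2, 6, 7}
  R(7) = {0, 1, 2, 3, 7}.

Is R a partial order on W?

No

Reflexive: no — 4 is not related to itself.
Transitive: no — 0 R 1 and 1 R 7, but not 0 R 7.
Antisymmetric: no — 0 R 2 and 2 R 0 with 0 ≠ 2.
So R is not a partial order.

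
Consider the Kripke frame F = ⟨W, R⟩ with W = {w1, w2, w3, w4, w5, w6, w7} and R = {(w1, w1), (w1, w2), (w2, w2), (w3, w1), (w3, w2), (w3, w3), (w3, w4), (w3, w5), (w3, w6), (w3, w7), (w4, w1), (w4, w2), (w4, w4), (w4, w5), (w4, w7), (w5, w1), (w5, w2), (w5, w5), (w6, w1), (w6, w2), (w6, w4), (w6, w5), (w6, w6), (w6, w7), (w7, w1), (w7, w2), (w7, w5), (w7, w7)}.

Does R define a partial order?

Reflexive: yes — every world is R-related to itself.
Transitive: yes — every two-step R-path is closed by a direct edge.
Antisymmetric: yes — no distinct pair is related both ways.
So R is a partial order.

Yes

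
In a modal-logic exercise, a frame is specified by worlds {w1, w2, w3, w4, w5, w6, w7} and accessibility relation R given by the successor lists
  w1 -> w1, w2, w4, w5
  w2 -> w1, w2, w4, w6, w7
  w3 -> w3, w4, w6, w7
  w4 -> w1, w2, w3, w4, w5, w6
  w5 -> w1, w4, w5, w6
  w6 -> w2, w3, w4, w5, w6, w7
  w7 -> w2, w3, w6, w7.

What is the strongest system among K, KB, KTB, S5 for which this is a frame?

Symmetric (axiom B): yes — every pair in R has its reverse in R.
Reflexive (axiom T): yes — every world is R-related to itself.
Euclidean (axiom 5): no — w1 R w2 and w1 R w5, but not w2 R w5.
So F validates K, KB, KTB; S5 would additionally require R to be Euclidean. The strongest is KTB.

KTB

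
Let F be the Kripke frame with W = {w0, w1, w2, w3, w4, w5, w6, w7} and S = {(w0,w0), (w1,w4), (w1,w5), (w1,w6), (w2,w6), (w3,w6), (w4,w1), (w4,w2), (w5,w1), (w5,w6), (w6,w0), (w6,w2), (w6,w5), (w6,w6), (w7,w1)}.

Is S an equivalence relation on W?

No

Reflexive: no — w1 is not related to itself.
Symmetric: no — w1 S w6 but not w6 S w1.
Transitive: no — w1 S w4 and w4 S w2, but not w1 S w2.
So S is not an equivalence relation.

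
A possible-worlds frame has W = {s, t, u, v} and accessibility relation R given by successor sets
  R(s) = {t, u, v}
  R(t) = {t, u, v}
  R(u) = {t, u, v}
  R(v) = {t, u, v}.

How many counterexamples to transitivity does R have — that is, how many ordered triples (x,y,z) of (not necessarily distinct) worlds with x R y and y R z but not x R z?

0

R is transitive; there are no such tuples.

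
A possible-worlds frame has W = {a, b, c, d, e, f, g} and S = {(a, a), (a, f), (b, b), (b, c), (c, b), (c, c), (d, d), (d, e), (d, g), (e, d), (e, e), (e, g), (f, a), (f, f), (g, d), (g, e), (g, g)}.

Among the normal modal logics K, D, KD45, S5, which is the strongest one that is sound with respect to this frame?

Serial (axiom D): yes — every world has a successor (e.g. a S a).
Transitive (axiom 4): yes — every two-step S-path is closed by a direct edge.
Euclidean (axiom 5): yes — any two successors of a common world are S-related.
Reflexive (axiom T): yes — every world is S-related to itself.
So F validates K, D, KD45, S5. The strongest is S5.

S5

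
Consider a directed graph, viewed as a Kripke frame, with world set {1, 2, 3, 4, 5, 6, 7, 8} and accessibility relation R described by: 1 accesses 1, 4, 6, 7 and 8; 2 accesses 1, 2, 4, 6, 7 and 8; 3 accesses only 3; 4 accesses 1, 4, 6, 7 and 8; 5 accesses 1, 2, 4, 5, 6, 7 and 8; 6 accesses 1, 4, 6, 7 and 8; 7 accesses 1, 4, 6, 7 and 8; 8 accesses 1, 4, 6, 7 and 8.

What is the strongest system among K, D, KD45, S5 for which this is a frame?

Serial (axiom D): yes — every world has a successor (e.g. 1 R 1).
Transitive (axiom 4): yes — every two-step R-path is closed by a direct edge.
Euclidean (axiom 5): no — 5 R 1 and 5 R 2, but not 1 R 2.
Reflexive (axiom T): yes — every world is R-related to itself.
So F validates K, D; KD45 would additionally require R to be Euclidean. The strongest is D.

D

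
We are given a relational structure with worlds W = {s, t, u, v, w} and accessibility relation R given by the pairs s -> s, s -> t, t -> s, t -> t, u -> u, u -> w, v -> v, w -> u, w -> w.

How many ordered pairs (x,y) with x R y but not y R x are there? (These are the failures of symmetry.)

R is symmetric; there are no such tuples.

0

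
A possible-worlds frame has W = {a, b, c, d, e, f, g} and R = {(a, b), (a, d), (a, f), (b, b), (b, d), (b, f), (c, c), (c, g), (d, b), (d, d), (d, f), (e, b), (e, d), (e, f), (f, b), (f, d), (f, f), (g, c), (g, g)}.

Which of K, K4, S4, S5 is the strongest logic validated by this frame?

K4

Transitive (axiom 4): yes — every two-step R-path is closed by a direct edge.
Reflexive (axiom T): no — a is not related to itself.
Euclidean (axiom 5): yes — any two successors of a common world are R-related.
So F validates K, K4; S4 would additionally require R to be reflexive. The strongest is K4.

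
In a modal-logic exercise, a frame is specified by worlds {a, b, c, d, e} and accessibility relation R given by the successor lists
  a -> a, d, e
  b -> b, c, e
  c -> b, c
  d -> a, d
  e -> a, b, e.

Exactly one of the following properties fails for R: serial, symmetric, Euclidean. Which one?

Euclidean

Serial: yes — every world has a successor (e.g. a R a).
Symmetric: yes — every pair in R has its reverse in R.
Euclidean: no — a R d and a R e, but not d R e.
Only Euclidean fails.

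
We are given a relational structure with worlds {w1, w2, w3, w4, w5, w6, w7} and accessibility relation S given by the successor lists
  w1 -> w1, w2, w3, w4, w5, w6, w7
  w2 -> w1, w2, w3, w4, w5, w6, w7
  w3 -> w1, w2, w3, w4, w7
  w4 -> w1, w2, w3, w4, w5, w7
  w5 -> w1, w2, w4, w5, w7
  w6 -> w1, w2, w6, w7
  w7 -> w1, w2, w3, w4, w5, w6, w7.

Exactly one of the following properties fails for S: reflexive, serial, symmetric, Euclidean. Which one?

Euclidean

Reflexive: yes — every world is S-related to itself.
Serial: yes — every world has a successor (e.g. w1 S w1).
Symmetric: yes — every pair in S has its reverse in S.
Euclidean: no — w1 S w3 and w1 S w5, but not w3 S w5.
Only Euclidean fails.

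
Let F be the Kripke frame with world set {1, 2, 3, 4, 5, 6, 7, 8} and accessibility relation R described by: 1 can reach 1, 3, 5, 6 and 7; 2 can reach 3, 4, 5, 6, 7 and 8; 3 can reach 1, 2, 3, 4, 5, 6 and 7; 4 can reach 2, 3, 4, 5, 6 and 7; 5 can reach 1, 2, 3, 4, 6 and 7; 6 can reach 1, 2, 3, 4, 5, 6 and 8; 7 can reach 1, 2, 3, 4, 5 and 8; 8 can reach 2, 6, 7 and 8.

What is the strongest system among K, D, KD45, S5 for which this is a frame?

Serial (axiom D): yes — every world has a successor (e.g. 1 R 1).
Transitive (axiom 4): no — 1 R 3 and 3 R 2, but not 1 R 2.
Euclidean (axiom 5): no — 1 R 6 and 1 R 7, but not 6 R 7.
Reflexive (axiom T): no — 2 is not related to itself.
So F validates K, D; KD45 would additionally require R to be Euclidean and transitive. The strongest is D.

D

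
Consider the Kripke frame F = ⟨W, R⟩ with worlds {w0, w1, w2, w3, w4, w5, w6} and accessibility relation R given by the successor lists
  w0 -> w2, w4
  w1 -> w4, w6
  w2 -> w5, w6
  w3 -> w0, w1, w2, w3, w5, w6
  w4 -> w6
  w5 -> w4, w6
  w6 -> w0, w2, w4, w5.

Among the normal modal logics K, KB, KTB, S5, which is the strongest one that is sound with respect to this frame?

K

Symmetric (axiom B): no — w0 R w2 but not w2 R w0.
Reflexive (axiom T): no — w0 is not related to itself.
Euclidean (axiom 5): no — w0 R w2 and w0 R w4, but not w2 R w4.
So F validates K; KB would additionally require R to be symmetric. The strongest is K.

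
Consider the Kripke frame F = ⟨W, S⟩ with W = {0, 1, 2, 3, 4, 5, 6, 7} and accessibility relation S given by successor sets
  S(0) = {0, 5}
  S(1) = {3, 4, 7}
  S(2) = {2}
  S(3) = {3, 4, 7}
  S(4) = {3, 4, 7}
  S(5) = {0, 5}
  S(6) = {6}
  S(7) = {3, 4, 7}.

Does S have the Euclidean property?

Euclidean: yes — any two successors of a common world are S-related.

Yes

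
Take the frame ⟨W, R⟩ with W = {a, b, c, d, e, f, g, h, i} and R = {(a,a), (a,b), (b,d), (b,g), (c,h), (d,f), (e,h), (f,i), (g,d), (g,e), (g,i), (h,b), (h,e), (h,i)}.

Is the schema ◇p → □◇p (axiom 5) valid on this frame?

No

The schema 5 characterises exactly the Euclidean frames.
Euclidean: no — b R d and b R g, but not d R g.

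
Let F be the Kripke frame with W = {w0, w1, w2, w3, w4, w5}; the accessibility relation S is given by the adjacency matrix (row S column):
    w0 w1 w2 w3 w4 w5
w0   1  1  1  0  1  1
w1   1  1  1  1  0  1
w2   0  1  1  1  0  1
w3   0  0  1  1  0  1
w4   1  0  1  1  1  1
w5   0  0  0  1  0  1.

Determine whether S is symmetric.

No

Symmetric: no — w0 S w2 but not w2 S w0.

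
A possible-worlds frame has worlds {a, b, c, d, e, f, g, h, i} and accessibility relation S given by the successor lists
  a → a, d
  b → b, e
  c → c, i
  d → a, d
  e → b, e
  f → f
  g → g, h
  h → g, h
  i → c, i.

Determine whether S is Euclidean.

Yes

Euclidean: yes — any two successors of a common world are S-related.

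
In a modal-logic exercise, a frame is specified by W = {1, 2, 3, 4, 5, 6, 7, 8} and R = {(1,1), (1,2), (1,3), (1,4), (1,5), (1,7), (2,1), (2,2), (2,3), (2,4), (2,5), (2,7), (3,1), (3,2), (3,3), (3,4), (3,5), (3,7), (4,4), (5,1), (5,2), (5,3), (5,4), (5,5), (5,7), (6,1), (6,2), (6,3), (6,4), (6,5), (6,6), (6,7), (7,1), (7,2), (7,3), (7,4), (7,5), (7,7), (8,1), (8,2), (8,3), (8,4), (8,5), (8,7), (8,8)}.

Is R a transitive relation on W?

Yes

Transitive: yes — every two-step R-path is closed by a direct edge.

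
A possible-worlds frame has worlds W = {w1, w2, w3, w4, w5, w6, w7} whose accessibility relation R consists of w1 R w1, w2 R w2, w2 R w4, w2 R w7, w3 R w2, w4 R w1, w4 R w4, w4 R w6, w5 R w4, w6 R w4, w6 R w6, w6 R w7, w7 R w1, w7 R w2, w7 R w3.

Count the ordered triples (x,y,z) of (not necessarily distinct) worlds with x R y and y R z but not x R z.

15

Enumerating: (w2,w4,w1), (w2,w4,w6), (w2,w7,w1), (w2,w7,w3), (w3,w2,w4), (w3,w2,w7), (w4,w6,w7), (w5,w4,w1), (w5,w4,w6), (w6,w4,w1), (w6,w7,w1), (w6,w7,w2), (w6,w7,w3), (w7,w2,w4), (w7,w2,w7).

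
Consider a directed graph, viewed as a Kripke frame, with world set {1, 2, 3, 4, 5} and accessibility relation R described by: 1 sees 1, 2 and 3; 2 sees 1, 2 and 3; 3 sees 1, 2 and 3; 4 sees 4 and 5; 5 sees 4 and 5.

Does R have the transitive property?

Transitive: yes — every two-step R-path is closed by a direct edge.

Yes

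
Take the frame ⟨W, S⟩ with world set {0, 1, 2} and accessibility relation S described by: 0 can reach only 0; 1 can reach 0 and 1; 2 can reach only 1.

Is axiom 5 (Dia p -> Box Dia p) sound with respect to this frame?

By correspondence theory, 5 is valid on a frame iff S is Euclidean.
Euclidean: no — 1 S 0 and 1 S 1, but not 0 S 1.

No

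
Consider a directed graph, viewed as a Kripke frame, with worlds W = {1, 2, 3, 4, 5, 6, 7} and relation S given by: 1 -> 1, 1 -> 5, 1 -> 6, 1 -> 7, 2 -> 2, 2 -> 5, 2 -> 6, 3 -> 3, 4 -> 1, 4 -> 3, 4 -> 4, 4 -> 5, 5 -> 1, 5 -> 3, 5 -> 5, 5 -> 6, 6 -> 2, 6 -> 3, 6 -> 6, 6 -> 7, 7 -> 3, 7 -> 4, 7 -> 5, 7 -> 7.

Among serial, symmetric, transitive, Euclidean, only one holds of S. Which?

Serial: yes — every world has a successor (e.g. 1 S 1).
Symmetric: no — 1 S 6 but not 6 S 1.
Transitive: no — 1 S 5 and 5 S 3, but not 1 S 3.
Euclidean: no — 1 S 5 and 1 S 7, but not 5 S 7.
Only serial holds.

serial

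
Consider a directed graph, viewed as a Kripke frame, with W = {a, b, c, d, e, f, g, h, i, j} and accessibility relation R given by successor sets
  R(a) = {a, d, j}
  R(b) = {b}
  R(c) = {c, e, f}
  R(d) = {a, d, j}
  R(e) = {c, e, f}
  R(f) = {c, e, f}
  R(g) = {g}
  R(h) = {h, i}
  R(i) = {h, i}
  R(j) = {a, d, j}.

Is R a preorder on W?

Yes

Reflexive: yes — every world is R-related to itself.
Transitive: yes — every two-step R-path is closed by a direct edge.
So R is a preorder.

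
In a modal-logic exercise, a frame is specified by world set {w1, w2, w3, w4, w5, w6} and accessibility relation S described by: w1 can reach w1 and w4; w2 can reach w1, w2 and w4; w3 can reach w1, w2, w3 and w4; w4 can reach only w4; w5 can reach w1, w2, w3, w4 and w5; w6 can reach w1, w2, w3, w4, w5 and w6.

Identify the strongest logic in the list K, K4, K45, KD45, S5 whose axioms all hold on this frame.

K4

Transitive (axiom 4): yes — every two-step S-path is closed by a direct edge.
Euclidean (axiom 5): no — w2 S w4 and w2 S w1, but not w4 S w1.
Serial (axiom D): yes — every world has a successor (e.g. w1 S w1).
Reflexive (axiom T): yes — every world is S-related to itself.
So F validates K, K4; K45 would additionally require S to be Euclidean. The strongest is K4.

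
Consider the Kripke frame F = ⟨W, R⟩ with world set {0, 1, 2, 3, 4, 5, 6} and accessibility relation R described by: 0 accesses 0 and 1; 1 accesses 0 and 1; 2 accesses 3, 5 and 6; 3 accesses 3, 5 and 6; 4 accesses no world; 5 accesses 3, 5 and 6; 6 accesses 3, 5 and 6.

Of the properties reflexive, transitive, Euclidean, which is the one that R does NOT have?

reflexive

Reflexive: no — 2 is not related to itself.
Transitive: yes — every two-step R-path is closed by a direct edge.
Euclidean: yes — any two successors of a common world are R-related.
Only reflexive fails.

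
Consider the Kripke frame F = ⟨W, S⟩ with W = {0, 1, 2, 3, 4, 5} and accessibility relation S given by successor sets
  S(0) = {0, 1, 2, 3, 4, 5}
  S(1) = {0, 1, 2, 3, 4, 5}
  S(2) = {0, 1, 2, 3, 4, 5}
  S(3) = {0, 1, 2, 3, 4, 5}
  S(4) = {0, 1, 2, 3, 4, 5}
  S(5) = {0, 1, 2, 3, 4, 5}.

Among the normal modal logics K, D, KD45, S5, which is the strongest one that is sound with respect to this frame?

Serial (axiom D): yes — every world has a successor (e.g. 0 S 0).
Transitive (axiom 4): yes — every two-step S-path is closed by a direct edge.
Euclidean (axiom 5): yes — any two successors of a common world are S-related.
Reflexive (axiom T): yes — every world is S-related to itself.
So F validates K, D, KD45, S5. The strongest is S5.

S5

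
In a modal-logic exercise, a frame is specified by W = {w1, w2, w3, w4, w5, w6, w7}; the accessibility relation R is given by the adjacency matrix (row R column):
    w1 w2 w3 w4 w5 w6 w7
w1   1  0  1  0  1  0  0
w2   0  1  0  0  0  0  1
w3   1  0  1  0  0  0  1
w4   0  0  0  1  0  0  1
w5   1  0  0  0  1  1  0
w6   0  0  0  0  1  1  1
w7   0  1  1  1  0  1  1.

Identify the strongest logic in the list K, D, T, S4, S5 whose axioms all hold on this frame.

Serial (axiom D): yes — every world has a successor (e.g. w1 R w1).
Reflexive (axiom T): yes — every world is R-related to itself.
Transitive (axiom 4): no — w1 R w3 and w3 R w7, but not w1 R w7.
Euclidean (axiom 5): no — w1 R w3 and w1 R w5, but not w3 R w5.
So F validates K, D, T; S4 would additionally require R to be transitive. The strongest is T.

T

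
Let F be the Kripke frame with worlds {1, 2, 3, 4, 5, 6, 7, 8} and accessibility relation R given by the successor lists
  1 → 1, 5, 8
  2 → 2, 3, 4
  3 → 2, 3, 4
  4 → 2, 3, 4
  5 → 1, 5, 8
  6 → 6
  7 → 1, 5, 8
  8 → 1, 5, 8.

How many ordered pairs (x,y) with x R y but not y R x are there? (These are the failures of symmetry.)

3

Enumerating: (7,1), (7,5), (7,8).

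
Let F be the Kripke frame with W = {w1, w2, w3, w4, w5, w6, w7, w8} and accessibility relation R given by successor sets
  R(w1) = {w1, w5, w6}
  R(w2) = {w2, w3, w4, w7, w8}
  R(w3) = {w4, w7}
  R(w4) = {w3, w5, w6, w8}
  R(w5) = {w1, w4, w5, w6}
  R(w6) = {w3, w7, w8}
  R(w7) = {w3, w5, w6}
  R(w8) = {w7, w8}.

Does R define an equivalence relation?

Reflexive: no — w3 is not related to itself.
Symmetric: no — w1 R w6 but not w6 R w1.
Transitive: no — w1 R w5 and w5 R w4, but not w1 R w4.
So R is not an equivalence relation.

No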